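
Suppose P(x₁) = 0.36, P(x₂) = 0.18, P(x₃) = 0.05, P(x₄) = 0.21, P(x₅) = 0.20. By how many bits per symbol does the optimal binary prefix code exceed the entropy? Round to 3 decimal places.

Entropy H = −Σ p log₂ p ≈ 2.1292 bits.
Huffman merges: 1/20+9/50→23/100; 1/5+21/100→41/100; 23/100+9/25→59/100; 41/100+59/100→1. L = 223/100 ≈ 2.2300.
L − H = 2.2300 − 2.1292 = 0.101 bits.

0.101 bits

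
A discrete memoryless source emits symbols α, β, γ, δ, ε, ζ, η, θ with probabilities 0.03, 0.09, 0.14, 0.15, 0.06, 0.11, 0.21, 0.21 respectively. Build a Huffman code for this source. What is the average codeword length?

Repeatedly combine the two least-probable nodes; the expected code length is the sum of the merged weights.
merge 3/100 + 3/50 → 9/100
merge 9/100 + 9/100 → 9/50
merge 11/100 + 7/50 → 1/4
merge 3/20 + 9/50 → 33/100
merge 21/100 + 21/100 → 21/50
merge 1/4 + 33/100 → 29/50
merge 21/50 + 29/50 → 1
L = 9/100 + 9/50 + 1/4 + 33/100 + 21/50 + 29/50 + 1 = 57/20 = 2.85 bits/symbol.

2.85 bits/symbol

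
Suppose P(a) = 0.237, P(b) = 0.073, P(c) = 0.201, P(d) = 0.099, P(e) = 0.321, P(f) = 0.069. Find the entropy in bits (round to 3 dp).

2.356 bits

H = −Σ pᵢ log₂ pᵢ.
−0.237·log₂(0.237) = 0.4923
−0.073·log₂(0.073) = 0.2756
−0.201·log₂(0.201) = 0.4653
−0.099·log₂(0.099) = 0.3303
−0.321·log₂(0.321) = 0.5262
−0.069·log₂(0.069) = 0.2662
Sum ≈ 2.3559 → 2.356 bits.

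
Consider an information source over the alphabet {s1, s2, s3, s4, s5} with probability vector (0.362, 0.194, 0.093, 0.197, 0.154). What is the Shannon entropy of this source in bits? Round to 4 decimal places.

2.1857 bits

H = −Σ pᵢ log₂ pᵢ.
−0.362·log₂(0.362) = 0.5307
−0.194·log₂(0.194) = 0.4590
−0.093·log₂(0.093) = 0.3187
−0.197·log₂(0.197) = 0.4617
−0.154·log₂(0.154) = 0.4156
Sum ≈ 2.1857 → 2.1857 bits.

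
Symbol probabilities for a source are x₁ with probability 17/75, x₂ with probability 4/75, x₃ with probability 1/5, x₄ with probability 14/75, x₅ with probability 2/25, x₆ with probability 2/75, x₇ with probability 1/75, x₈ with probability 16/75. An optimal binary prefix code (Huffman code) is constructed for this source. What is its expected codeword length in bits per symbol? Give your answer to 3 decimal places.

Repeatedly combine the two least-probable nodes; the expected code length is the sum of the merged weights.
merge 1/75 + 2/75 → 1/25
merge 1/25 + 4/75 → 7/75
merge 2/25 + 7/75 → 13/75
merge 13/75 + 14/75 → 9/25
merge 1/5 + 16/75 → 31/75
merge 17/75 + 9/25 → 44/75
merge 31/75 + 44/75 → 1
L = 1/25 + 7/75 + 13/75 + 9/25 + 31/75 + 44/75 + 1 = 8/3 ≈ 2.667 bits/symbol.

2.667 bits/symbol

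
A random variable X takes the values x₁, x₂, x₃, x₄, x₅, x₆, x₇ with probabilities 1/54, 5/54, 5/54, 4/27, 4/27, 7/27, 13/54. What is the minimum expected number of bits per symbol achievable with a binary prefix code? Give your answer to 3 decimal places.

Repeatedly combine the two least-probable nodes; the expected code length is the sum of the merged weights.
merge 1/54 + 5/54 → 1/9
merge 5/54 + 1/9 → 11/54
merge 4/27 + 4/27 → 8/27
merge 11/54 + 13/54 → 4/9
merge 7/27 + 8/27 → 5/9
merge 4/9 + 5/9 → 1
L = 1/9 + 11/54 + 8/27 + 4/9 + 5/9 + 1 = 47/18 ≈ 2.611 bits/symbol.

2.611 bits/symbol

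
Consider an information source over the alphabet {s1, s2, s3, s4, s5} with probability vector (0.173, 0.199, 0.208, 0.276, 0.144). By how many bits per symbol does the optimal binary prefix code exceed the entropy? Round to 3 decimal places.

Entropy H = −Σ p log₂ p ≈ 2.2878 bits.
Huffman merges: 18/125+173/1000→317/1000; 199/1000+26/125→407/1000; 69/250+317/1000→593/1000; 407/1000+593/1000→1. L = 2317/1000 ≈ 2.3170.
L − H = 2.3170 − 2.2878 = 0.029 bits.

0.029 bits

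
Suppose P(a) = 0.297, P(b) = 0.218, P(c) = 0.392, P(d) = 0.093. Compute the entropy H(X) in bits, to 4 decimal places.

H = −Σ pᵢ log₂ pᵢ.
−0.297·log₂(0.297) = 0.5202
−0.218·log₂(0.218) = 0.4791
−0.392·log₂(0.392) = 0.5296
−0.093·log₂(0.093) = 0.3187
Sum ≈ 1.8476 → 1.8476 bits.

1.8476 bits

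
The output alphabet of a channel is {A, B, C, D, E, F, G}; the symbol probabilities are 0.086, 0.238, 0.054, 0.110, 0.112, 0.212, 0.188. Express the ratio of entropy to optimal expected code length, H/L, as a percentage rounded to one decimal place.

Entropy H = −Σ p log₂ p ≈ 2.6564 bits.
Huffman merges: 27/500+43/500→7/50; 11/100+14/125→111/500; 7/50+47/250→41/125; 53/250+111/500→217/500; 119/500+41/125→283/500; 217/500+283/500→1. L = 269/100 ≈ 2.6900.
Efficiency = H/L = 2.6564/2.6900 = 98.8%.

98.8%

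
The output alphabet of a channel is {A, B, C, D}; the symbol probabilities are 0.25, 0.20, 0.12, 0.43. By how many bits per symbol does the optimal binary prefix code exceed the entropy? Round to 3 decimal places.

Entropy H = −Σ p log₂ p ≈ 1.8550 bits.
Huffman merges: 3/25+1/5→8/25; 1/4+8/25→57/100; 43/100+57/100→1. L = 189/100 ≈ 1.8900.
L − H = 1.8900 − 1.8550 = 0.035 bits.

0.035 bits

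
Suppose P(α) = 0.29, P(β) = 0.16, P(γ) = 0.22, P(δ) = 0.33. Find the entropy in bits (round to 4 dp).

H = −Σ pᵢ log₂ pᵢ.
−0.29·log₂(0.29) = 0.5179
−0.16·log₂(0.16) = 0.4230
−0.22·log₂(0.22) = 0.4806
−0.33·log₂(0.33) = 0.5278
Sum ≈ 1.9493 → 1.9493 bits.

1.9493 bits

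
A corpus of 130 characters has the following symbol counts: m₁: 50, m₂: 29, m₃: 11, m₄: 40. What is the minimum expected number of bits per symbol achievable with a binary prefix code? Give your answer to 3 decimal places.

Probabilities are the counts divided by 130.
Repeatedly combine the two least-probable nodes; the expected code length is the sum of the merged weights.
merge 11/130 + 29/130 → 4/13
merge 4/13 + 4/13 → 8/13
merge 5/13 + 8/13 → 1
L = 4/13 + 8/13 + 1 = 25/13 ≈ 1.923 bits/symbol.

1.923 bits/symbol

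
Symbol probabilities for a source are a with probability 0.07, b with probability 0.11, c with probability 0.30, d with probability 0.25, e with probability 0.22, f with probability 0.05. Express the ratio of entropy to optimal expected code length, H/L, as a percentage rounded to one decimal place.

Entropy H = −Σ p log₂ p ≈ 2.3366 bits.
Huffman merges: 1/20+7/100→3/25; 11/100+3/25→23/100; 11/50+23/100→9/20; 1/4+3/10→11/20; 9/20+11/20→1. L = 47/20 ≈ 2.3500.
Efficiency = H/L = 2.3366/2.3500 = 99.4%.

99.4%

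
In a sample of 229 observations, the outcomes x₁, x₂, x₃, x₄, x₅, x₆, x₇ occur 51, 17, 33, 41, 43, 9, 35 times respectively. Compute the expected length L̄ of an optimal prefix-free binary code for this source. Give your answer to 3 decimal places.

2.703 bits/symbol

Probabilities are the counts divided by 229.
Repeatedly combine the two least-probable nodes; the expected code length is the sum of the merged weights.
merge 9/229 + 17/229 → 26/229
merge 26/229 + 33/229 → 59/229
merge 35/229 + 41/229 → 76/229
merge 43/229 + 51/229 → 94/229
merge 59/229 + 76/229 → 135/229
merge 94/229 + 135/229 → 1
L = 26/229 + 59/229 + 76/229 + 94/229 + 135/229 + 1 = 619/229 ≈ 2.703 bits/symbol.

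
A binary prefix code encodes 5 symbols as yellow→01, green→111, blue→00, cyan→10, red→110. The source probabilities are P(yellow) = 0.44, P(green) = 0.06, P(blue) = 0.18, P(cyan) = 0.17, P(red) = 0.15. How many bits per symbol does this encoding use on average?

L̄ = Σ pᵢ·ℓᵢ = 0.44·2 + 0.06·3 + 0.18·2 + 0.17·2 + 0.15·3 = 2.21 bits/symbol.

2.21 bits/symbol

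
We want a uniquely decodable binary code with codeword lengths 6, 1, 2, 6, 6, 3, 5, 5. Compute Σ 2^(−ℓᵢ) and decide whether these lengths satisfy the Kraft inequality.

0.984375; yes

With common denominator 2^6 = 64: Σ 2^(−ℓᵢ) = 1/64 + 32/64 + 16/64 + 1/64 + 1/64 + 8/64 + 2/64 + 2/64 = 63/64 = 0.984375.
Kraft's inequality requires Σ ≤ 1; here Σ = 0.984375 ≤ 1, so such a prefix code exists.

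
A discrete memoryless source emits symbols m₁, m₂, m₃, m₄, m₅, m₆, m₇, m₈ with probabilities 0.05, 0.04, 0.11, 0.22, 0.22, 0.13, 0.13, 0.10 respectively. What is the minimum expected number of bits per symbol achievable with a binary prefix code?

Repeatedly combine the two least-probable nodes; the expected code length is the sum of the merged weights.
merge 1/25 + 1/20 → 9/100
merge 9/100 + 1/10 → 19/100
merge 11/100 + 13/100 → 6/25
merge 13/100 + 19/100 → 8/25
merge 11/50 + 11/50 → 11/25
merge 6/25 + 8/25 → 14/25
merge 11/25 + 14/25 → 1
L = 9/100 + 19/100 + 6/25 + 8/25 + 11/25 + 14/25 + 1 = 71/25 = 2.84 bits/symbol.

2.84 bits/symbol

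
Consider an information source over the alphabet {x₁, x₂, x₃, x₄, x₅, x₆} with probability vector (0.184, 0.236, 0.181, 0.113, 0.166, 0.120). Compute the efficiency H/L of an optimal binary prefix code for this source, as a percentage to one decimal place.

98.4%

Entropy H = −Σ p log₂ p ≈ 2.5399 bits.
Huffman merges: 113/1000+3/25→233/1000; 83/500+181/1000→347/1000; 23/125+233/1000→417/1000; 59/250+347/1000→583/1000; 417/1000+583/1000→1. L = 129/50 ≈ 2.5800.
Efficiency = H/L = 2.5399/2.5800 = 98.4%.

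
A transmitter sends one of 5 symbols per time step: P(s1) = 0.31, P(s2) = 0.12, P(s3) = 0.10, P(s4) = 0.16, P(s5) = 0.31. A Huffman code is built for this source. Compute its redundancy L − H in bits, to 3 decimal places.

Entropy H = −Σ p log₂ p ≈ 2.1699 bits.
Huffman merges: 1/10+3/25→11/50; 4/25+11/50→19/50; 31/100+31/100→31/50; 19/50+31/50→1. L = 111/50 ≈ 2.2200.
L − H = 2.2200 − 2.1699 = 0.050 bits.

0.050 bits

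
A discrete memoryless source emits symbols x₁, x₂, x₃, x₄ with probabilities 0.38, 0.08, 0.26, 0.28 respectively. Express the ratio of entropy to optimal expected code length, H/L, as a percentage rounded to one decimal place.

94.0%

Entropy H = −Σ p log₂ p ≈ 1.8415 bits.
Huffman merges: 2/25+13/50→17/50; 7/25+17/50→31/50; 19/50+31/50→1. L = 49/25 ≈ 1.9600.
Efficiency = H/L = 1.8415/1.9600 = 94.0%.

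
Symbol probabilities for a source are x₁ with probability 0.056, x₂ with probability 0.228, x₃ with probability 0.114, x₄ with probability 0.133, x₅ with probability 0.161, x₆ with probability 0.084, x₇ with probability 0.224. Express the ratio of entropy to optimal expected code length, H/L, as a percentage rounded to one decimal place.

99.4%

Entropy H = −Σ p log₂ p ≈ 2.6713 bits.
Huffman merges: 7/125+21/250→7/50; 57/500+133/1000→247/1000; 7/50+161/1000→301/1000; 28/125+57/250→113/250; 247/1000+301/1000→137/250; 113/250+137/250→1. L = 336/125 ≈ 2.6880.
Efficiency = H/L = 2.6713/2.6880 = 99.4%.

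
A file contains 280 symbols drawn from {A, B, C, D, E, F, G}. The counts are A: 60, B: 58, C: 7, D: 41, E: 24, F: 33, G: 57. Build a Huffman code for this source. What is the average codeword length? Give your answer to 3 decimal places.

2.689 bits/symbol

Probabilities are the counts divided by 280.
Repeatedly combine the two least-probable nodes; the expected code length is the sum of the merged weights.
merge 1/40 + 3/35 → 31/280
merge 31/280 + 33/280 → 8/35
merge 41/280 + 57/280 → 7/20
merge 29/140 + 3/14 → 59/140
merge 8/35 + 7/20 → 81/140
merge 59/140 + 81/140 → 1
L = 31/280 + 8/35 + 7/20 + 59/140 + 81/140 + 1 = 753/280 ≈ 2.689 bits/symbol.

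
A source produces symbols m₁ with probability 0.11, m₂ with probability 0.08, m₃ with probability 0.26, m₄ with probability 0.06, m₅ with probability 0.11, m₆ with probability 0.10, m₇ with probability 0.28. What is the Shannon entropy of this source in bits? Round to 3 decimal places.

2.587 bits

H = −Σ pᵢ log₂ pᵢ.
−0.11·log₂(0.11) = 0.3503
−0.08·log₂(0.08) = 0.2915
−0.26·log₂(0.26) = 0.5053
−0.06·log₂(0.06) = 0.2435
−0.11·log₂(0.11) = 0.3503
−0.10·log₂(0.10) = 0.3322
−0.28·log₂(0.28) = 0.5142
Sum ≈ 2.5873 → 2.587 bits.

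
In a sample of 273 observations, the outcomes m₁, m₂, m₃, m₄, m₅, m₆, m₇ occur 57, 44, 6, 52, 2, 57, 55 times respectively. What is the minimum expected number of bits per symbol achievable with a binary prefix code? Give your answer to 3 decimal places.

Probabilities are the counts divided by 273.
Repeatedly combine the two least-probable nodes; the expected code length is the sum of the merged weights.
merge 2/273 + 2/91 → 8/273
merge 8/273 + 44/273 → 4/21
merge 4/21 + 4/21 → 8/21
merge 55/273 + 19/91 → 16/39
merge 19/91 + 8/21 → 23/39
merge 16/39 + 23/39 → 1
L = 8/273 + 4/21 + 8/21 + 16/39 + 23/39 + 1 = 710/273 ≈ 2.601 bits/symbol.

2.601 bits/symbol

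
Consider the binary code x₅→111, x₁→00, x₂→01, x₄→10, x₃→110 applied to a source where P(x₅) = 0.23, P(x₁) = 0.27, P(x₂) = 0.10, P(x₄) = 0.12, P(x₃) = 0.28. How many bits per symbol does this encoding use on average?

L̄ = Σ pᵢ·ℓᵢ = 0.23·3 + 0.27·2 + 0.10·2 + 0.12·2 + 0.28·3 = 2.51 bits/symbol.

2.51 bits/symbol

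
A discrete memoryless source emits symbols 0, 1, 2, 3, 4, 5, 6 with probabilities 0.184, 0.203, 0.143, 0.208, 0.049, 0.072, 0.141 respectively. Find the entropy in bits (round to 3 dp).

H = −Σ pᵢ log₂ pᵢ.
−0.184·log₂(0.184) = 0.4494
−0.203·log₂(0.203) = 0.4670
−0.143·log₂(0.143) = 0.4012
−0.208·log₂(0.208) = 0.4712
−0.049·log₂(0.049) = 0.2132
−0.072·log₂(0.072) = 0.2733
−0.141·log₂(0.141) = 0.3985
Sum ≈ 2.6738 → 2.674 bits.

2.674 bits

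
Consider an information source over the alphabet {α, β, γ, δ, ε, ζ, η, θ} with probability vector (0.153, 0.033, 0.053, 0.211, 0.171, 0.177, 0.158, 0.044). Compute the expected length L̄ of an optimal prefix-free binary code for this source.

2.819 bits/symbol

Repeatedly combine the two least-probable nodes; the expected code length is the sum of the merged weights.
merge 33/1000 + 11/250 → 77/1000
merge 53/1000 + 77/1000 → 13/100
merge 13/100 + 153/1000 → 283/1000
merge 79/500 + 171/1000 → 329/1000
merge 177/1000 + 211/1000 → 97/250
merge 283/1000 + 329/1000 → 153/250
merge 97/250 + 153/250 → 1
L = 77/1000 + 13/100 + 283/1000 + 329/1000 + 97/250 + 153/250 + 1 = 2819/1000 = 2.819 bits/symbol.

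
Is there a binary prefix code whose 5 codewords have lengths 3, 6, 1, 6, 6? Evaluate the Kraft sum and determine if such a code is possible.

With common denominator 2^6 = 64: Σ 2^(−ℓᵢ) = 8/64 + 1/64 + 32/64 + 1/64 + 1/64 = 43/64 = 0.671875.
Kraft's inequality requires Σ ≤ 1; here Σ = 0.671875 ≤ 1, so such a prefix code exists.

0.671875; yes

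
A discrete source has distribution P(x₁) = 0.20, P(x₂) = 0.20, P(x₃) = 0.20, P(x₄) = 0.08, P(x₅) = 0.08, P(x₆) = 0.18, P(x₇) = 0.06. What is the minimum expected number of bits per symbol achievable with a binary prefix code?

Repeatedly combine the two least-probable nodes; the expected code length is the sum of the merged weights.
merge 3/50 + 2/25 → 7/50
merge 2/25 + 7/50 → 11/50
merge 9/50 + 1/5 → 19/50
merge 1/5 + 1/5 → 2/5
merge 11/50 + 19/50 → 3/5
merge 2/5 + 3/5 → 1
L = 7/50 + 11/50 + 19/50 + 2/5 + 3/5 + 1 = 137/50 = 2.74 bits/symbol.

2.74 bits/symbol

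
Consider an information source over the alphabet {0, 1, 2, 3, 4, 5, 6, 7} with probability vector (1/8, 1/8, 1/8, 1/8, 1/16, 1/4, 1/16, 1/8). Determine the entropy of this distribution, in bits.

Each probability is a power of 1/2, so log₂(1/p) is an integer.
H = Σ p·log₂(1/p) = 1/8·3 + 1/8·3 + 1/8·3 + 1/8·3 + 1/16·4 + 1/4·2 + 1/16·4 + 1/8·3 = 2.875 bits.

2.875 bits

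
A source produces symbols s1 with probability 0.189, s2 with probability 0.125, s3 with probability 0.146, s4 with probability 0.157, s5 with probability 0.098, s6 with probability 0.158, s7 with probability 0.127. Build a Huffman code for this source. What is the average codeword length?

2.811 bits/symbol

Repeatedly combine the two least-probable nodes; the expected code length is the sum of the merged weights.
merge 49/500 + 1/8 → 223/1000
merge 127/1000 + 73/500 → 273/1000
merge 157/1000 + 79/500 → 63/200
merge 189/1000 + 223/1000 → 103/250
merge 273/1000 + 63/200 → 147/250
merge 103/250 + 147/250 → 1
L = 223/1000 + 273/1000 + 63/200 + 103/250 + 147/250 + 1 = 2811/1000 = 2.811 bits/symbol.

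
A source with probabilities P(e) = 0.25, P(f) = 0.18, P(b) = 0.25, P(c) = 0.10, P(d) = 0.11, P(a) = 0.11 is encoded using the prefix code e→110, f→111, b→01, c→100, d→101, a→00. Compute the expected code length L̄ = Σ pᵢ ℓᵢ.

2.64 bits/symbol

L̄ = Σ pᵢ·ℓᵢ = 0.25·3 + 0.18·3 + 0.25·2 + 0.10·3 + 0.11·3 + 0.11·2 = 2.64 bits/symbol.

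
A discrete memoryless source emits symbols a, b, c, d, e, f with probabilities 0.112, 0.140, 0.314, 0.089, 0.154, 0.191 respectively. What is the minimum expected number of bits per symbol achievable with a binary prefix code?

2.495 bits/symbol

Repeatedly combine the two least-probable nodes; the expected code length is the sum of the merged weights.
merge 89/1000 + 14/125 → 201/1000
merge 7/50 + 77/500 → 147/500
merge 191/1000 + 201/1000 → 49/125
merge 147/500 + 157/500 → 76/125
merge 49/125 + 76/125 → 1
L = 201/1000 + 147/500 + 49/125 + 76/125 + 1 = 499/200 = 2.495 bits/symbol.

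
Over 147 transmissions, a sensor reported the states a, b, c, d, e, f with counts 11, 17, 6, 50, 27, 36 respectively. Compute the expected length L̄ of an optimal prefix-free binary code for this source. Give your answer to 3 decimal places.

2.347 bits/symbol

Probabilities are the counts divided by 147.
Repeatedly combine the two least-probable nodes; the expected code length is the sum of the merged weights.
merge 2/49 + 11/147 → 17/147
merge 17/147 + 17/147 → 34/147
merge 9/49 + 34/147 → 61/147
merge 12/49 + 50/147 → 86/147
merge 61/147 + 86/147 → 1
L = 17/147 + 34/147 + 61/147 + 86/147 + 1 = 115/49 ≈ 2.347 bits/symbol.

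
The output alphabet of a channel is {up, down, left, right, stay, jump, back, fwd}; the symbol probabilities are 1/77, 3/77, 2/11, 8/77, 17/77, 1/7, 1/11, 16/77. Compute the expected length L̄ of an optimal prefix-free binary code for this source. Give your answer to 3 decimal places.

Repeatedly combine the two least-probable nodes; the expected code length is the sum of the merged weights.
merge 1/77 + 3/77 → 4/77
merge 4/77 + 1/11 → 1/7
merge 8/77 + 1/7 → 19/77
merge 1/7 + 2/11 → 25/77
merge 16/77 + 17/77 → 3/7
merge 19/77 + 25/77 → 4/7
merge 3/7 + 4/7 → 1
L = 4/77 + 1/7 + 19/77 + 25/77 + 3/7 + 4/7 + 1 = 213/77 ≈ 2.766 bits/symbol.

2.766 bits/symbol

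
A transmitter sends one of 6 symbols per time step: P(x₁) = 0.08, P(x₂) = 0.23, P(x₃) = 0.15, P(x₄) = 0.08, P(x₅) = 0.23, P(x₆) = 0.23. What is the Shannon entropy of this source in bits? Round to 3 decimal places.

H = −Σ pᵢ log₂ pᵢ.
−0.08·log₂(0.08) = 0.2915
−0.23·log₂(0.23) = 0.4877
−0.15·log₂(0.15) = 0.4105
−0.08·log₂(0.08) = 0.2915
−0.23·log₂(0.23) = 0.4877
−0.23·log₂(0.23) = 0.4877
Sum ≈ 2.4566 → 2.457 bits.

2.457 bits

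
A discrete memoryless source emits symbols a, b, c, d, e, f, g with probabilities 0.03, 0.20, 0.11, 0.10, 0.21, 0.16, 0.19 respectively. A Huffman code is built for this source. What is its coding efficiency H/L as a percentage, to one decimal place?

97.4%

Entropy H = −Σ p log₂ p ≈ 2.6497 bits.
Huffman merges: 3/100+1/10→13/100; 11/100+13/100→6/25; 4/25+19/100→7/20; 1/5+21/100→41/100; 6/25+7/20→59/100; 41/100+59/100→1. L = 68/25 ≈ 2.7200.
Efficiency = H/L = 2.6497/2.7200 = 97.4%.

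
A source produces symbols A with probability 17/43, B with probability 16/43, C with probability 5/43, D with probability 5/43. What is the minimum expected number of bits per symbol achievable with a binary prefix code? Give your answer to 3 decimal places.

Repeatedly combine the two least-probable nodes; the expected code length is the sum of the merged weights.
merge 5/43 + 5/43 → 10/43
merge 10/43 + 16/43 → 26/43
merge 17/43 + 26/43 → 1
L = 10/43 + 26/43 + 1 = 79/43 ≈ 1.837 bits/symbol.

1.837 bits/symbol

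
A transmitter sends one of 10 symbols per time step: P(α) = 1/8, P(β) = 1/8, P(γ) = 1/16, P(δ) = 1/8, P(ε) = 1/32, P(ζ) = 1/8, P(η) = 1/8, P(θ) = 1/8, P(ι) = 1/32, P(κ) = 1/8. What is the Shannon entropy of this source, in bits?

Each probability is a power of 1/2, so log₂(1/p) is an integer.
H = Σ p·log₂(1/p) = 1/8·3 + 1/8·3 + 1/16·4 + 1/8·3 + 1/32·5 + 1/8·3 + 1/8·3 + 1/8·3 + 1/32·5 + 1/8·3 = 3.1875 bits.

3.1875 bits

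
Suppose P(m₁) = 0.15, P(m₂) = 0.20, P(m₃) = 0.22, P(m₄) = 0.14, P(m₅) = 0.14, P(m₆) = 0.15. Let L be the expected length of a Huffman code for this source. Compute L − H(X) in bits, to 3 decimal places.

Entropy H = −Σ p log₂ p ≈ 2.5603 bits.
Huffman merges: 7/50+7/50→7/25; 3/20+3/20→3/10; 1/5+11/50→21/50; 7/25+3/10→29/50; 21/50+29/50→1. L = 129/50 ≈ 2.5800.
L − H = 2.5800 − 2.5603 = 0.020 bits.

0.020 bits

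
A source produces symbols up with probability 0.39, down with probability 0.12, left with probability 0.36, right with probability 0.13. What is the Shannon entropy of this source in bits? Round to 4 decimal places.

H = −Σ pᵢ log₂ pᵢ.
−0.39·log₂(0.39) = 0.5298
−0.12·log₂(0.12) = 0.3671
−0.36·log₂(0.36) = 0.5306
−0.13·log₂(0.13) = 0.3826
Sum ≈ 1.8101 → 1.8101 bits.

1.8101 bits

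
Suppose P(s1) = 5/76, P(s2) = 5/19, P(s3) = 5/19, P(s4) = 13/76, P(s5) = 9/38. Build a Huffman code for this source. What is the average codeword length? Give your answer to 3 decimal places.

2.237 bits/symbol

Repeatedly combine the two least-probable nodes; the expected code length is the sum of the merged weights.
merge 5/76 + 13/76 → 9/38
merge 9/38 + 9/38 → 9/19
merge 5/19 + 5/19 → 10/19
merge 9/19 + 10/19 → 1
L = 9/38 + 9/19 + 10/19 + 1 = 85/38 ≈ 2.237 bits/symbol.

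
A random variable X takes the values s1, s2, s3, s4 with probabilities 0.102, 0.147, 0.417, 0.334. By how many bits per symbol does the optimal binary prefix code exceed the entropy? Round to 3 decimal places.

Entropy H = −Σ p log₂ p ≈ 1.7972 bits.
Huffman merges: 51/500+147/1000→249/1000; 249/1000+167/500→583/1000; 417/1000+583/1000→1. L = 229/125 ≈ 1.8320.
L − H = 1.8320 − 1.7972 = 0.035 bits.

0.035 bits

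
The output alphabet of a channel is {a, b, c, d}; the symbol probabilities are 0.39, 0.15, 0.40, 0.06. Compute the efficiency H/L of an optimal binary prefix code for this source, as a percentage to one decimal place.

Entropy H = −Σ p log₂ p ≈ 1.7126 bits.
Huffman merges: 3/50+3/20→21/100; 21/100+39/100→3/5; 2/5+3/5→1. L = 181/100 ≈ 1.8100.
Efficiency = H/L = 1.7126/1.8100 = 94.6%.

94.6%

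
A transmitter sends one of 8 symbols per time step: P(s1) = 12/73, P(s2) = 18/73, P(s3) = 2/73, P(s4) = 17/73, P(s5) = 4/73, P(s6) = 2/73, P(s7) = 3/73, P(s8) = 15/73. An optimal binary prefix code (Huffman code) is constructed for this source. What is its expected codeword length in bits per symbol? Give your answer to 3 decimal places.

Repeatedly combine the two least-probable nodes; the expected code length is the sum of the merged weights.
merge 2/73 + 2/73 → 4/73
merge 3/73 + 4/73 → 7/73
merge 4/73 + 7/73 → 11/73
merge 11/73 + 12/73 → 23/73
merge 15/73 + 17/73 → 32/73
merge 18/73 + 23/73 → 41/73
merge 32/73 + 41/73 → 1
L = 4/73 + 7/73 + 11/73 + 23/73 + 32/73 + 41/73 + 1 = 191/73 ≈ 2.616 bits/symbol.

2.616 bits/symbol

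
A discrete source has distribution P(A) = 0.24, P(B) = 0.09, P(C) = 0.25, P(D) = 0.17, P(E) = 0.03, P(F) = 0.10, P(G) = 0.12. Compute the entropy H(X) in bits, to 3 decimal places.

H = −Σ pᵢ log₂ pᵢ.
−0.24·log₂(0.24) = 0.4941
−0.09·log₂(0.09) = 0.3127
−0.25·log₂(0.25) = 0.5000
−0.17·log₂(0.17) = 0.4346
−0.03·log₂(0.03) = 0.1518
−0.10·log₂(0.10) = 0.3322
−0.12·log₂(0.12) = 0.3671
Sum ≈ 2.5924 → 2.592 bits.

2.592 bits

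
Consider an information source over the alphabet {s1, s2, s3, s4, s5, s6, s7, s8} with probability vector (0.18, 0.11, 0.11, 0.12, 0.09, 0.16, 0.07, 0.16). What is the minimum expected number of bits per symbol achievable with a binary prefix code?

2.98 bits/symbol

Repeatedly combine the two least-probable nodes; the expected code length is the sum of the merged weights.
merge 7/100 + 9/100 → 4/25
merge 11/100 + 11/100 → 11/50
merge 3/25 + 4/25 → 7/25
merge 4/25 + 4/25 → 8/25
merge 9/50 + 11/50 → 2/5
merge 7/25 + 8/25 → 3/5
merge 2/5 + 3/5 → 1
L = 4/25 + 11/50 + 7/25 + 8/25 + 2/5 + 3/5 + 1 = 149/50 = 2.98 bits/symbol.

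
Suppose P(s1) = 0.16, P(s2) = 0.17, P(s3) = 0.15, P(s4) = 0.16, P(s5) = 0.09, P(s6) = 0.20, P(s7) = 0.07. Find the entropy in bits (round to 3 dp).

H = −Σ pᵢ log₂ pᵢ.
−0.16·log₂(0.16) = 0.4230
−0.17·log₂(0.17) = 0.4346
−0.15·log₂(0.15) = 0.4105
−0.16·log₂(0.16) = 0.4230
−0.09·log₂(0.09) = 0.3127
−0.20·log₂(0.20) = 0.4644
−0.07·log₂(0.07) = 0.2686
Sum ≈ 2.7368 → 2.737 bits.

2.737 bits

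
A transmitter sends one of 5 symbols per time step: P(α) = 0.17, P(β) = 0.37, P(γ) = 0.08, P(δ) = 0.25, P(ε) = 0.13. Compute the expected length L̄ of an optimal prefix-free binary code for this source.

2.21 bits/symbol

Repeatedly combine the two least-probable nodes; the expected code length is the sum of the merged weights.
merge 2/25 + 13/100 → 21/100
merge 17/100 + 21/100 → 19/50
merge 1/4 + 37/100 → 31/50
merge 19/50 + 31/50 → 1
L = 21/100 + 19/50 + 31/50 + 1 = 221/100 = 2.21 bits/symbol.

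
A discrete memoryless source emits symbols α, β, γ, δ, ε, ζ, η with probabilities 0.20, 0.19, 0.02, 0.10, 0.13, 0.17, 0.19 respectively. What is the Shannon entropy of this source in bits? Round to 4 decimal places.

2.6371 bits

H = −Σ pᵢ log₂ pᵢ.
−0.20·log₂(0.20) = 0.4644
−0.19·log₂(0.19) = 0.4552
−0.02·log₂(0.02) = 0.1129
−0.10·log₂(0.10) = 0.3322
−0.13·log₂(0.13) = 0.3826
−0.17·log₂(0.17) = 0.4346
−0.19·log₂(0.19) = 0.4552
Sum ≈ 2.6371 → 2.6371 bits.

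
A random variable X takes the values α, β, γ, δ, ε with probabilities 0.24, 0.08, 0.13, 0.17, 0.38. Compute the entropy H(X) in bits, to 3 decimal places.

H = −Σ pᵢ log₂ pᵢ.
−0.24·log₂(0.24) = 0.4941
−0.08·log₂(0.08) = 0.2915
−0.13·log₂(0.13) = 0.3826
−0.17·log₂(0.17) = 0.4346
−0.38·log₂(0.38) = 0.5305
Sum ≈ 2.1333 → 2.133 bits.

2.133 bits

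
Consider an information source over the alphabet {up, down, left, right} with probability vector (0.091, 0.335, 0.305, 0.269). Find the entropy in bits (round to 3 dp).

1.875 bits

H = −Σ pᵢ log₂ pᵢ.
−0.091·log₂(0.091) = 0.3147
−0.335·log₂(0.335) = 0.5286
−0.305·log₂(0.305) = 0.5225
−0.269·log₂(0.269) = 0.5096
Sum ≈ 1.8753 → 1.875 bits.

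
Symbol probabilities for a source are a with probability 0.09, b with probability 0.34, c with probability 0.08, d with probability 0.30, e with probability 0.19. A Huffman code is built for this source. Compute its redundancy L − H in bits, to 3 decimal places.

Entropy H = −Σ p log₂ p ≈ 2.1097 bits.
Huffman merges: 2/25+9/100→17/100; 17/100+19/100→9/25; 3/10+17/50→16/25; 9/25+16/25→1. L = 217/100 ≈ 2.1700.
L − H = 2.1700 − 2.1097 = 0.060 bits.

0.060 bits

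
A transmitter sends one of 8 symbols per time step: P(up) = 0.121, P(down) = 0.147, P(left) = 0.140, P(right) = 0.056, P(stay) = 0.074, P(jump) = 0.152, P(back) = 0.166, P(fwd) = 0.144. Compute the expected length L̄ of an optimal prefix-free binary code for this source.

Repeatedly combine the two least-probable nodes; the expected code length is the sum of the merged weights.
merge 7/125 + 37/500 → 13/100
merge 121/1000 + 13/100 → 251/1000
merge 7/50 + 18/125 → 71/250
merge 147/1000 + 19/125 → 299/1000
merge 83/500 + 251/1000 → 417/1000
merge 71/250 + 299/1000 → 583/1000
merge 417/1000 + 583/1000 → 1
L = 13/100 + 251/1000 + 71/250 + 299/1000 + 417/1000 + 583/1000 + 1 = 741/250 = 2.964 bits/symbol.

2.964 bits/symbol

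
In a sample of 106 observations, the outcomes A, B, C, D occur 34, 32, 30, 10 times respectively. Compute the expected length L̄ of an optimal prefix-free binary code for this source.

2 bits/symbol

Probabilities are the counts divided by 106.
Repeatedly combine the two least-probable nodes; the expected code length is the sum of the merged weights.
merge 5/53 + 15/53 → 20/53
merge 16/53 + 17/53 → 33/53
merge 20/53 + 33/53 → 1
L = 20/53 + 33/53 + 1 = 2 bits/symbol.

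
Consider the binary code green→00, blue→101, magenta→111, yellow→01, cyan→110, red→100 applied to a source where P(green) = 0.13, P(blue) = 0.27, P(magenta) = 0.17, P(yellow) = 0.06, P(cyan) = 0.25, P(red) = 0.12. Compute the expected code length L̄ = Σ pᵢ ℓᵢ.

L̄ = Σ pᵢ·ℓᵢ = 0.13·2 + 0.27·3 + 0.17·3 + 0.06·2 + 0.25·3 + 0.12·3 = 2.81 bits/symbol.

2.81 bits/symbol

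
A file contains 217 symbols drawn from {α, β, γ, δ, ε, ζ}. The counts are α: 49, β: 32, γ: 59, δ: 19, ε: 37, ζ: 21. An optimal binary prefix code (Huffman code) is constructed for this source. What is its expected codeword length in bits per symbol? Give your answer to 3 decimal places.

Probabilities are the counts divided by 217.
Repeatedly combine the two least-probable nodes; the expected code length is the sum of the merged weights.
merge 19/217 + 3/31 → 40/217
merge 32/217 + 37/217 → 69/217
merge 40/217 + 7/31 → 89/217
merge 59/217 + 69/217 → 128/217
merge 89/217 + 128/217 → 1
L = 40/217 + 69/217 + 89/217 + 128/217 + 1 = 543/217 ≈ 2.502 bits/symbol.

2.502 bits/symbol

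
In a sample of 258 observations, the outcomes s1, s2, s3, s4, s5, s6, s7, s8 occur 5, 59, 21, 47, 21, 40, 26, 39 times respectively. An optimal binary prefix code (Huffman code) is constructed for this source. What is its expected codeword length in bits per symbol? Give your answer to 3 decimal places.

Probabilities are the counts divided by 258.
Repeatedly combine the two least-probable nodes; the expected code length is the sum of the merged weights.
merge 5/258 + 7/86 → 13/129
merge 7/86 + 13/129 → 47/258
merge 13/129 + 13/86 → 65/258
merge 20/129 + 47/258 → 29/86
merge 47/258 + 59/258 → 53/129
merge 65/258 + 29/86 → 76/129
merge 53/129 + 76/129 → 1
L = 13/129 + 47/258 + 65/258 + 29/86 + 53/129 + 76/129 + 1 = 247/86 ≈ 2.872 bits/symbol.

2.872 bits/symbol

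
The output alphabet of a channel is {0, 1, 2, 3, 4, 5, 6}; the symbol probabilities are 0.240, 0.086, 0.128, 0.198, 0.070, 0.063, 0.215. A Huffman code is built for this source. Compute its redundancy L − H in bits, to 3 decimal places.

0.041 bits

Entropy H = −Σ p log₂ p ≈ 2.6374 bits.
Huffman merges: 63/1000+7/100→133/1000; 43/500+16/125→107/500; 133/1000+99/500→331/1000; 107/500+43/200→429/1000; 6/25+331/1000→571/1000; 429/1000+571/1000→1. L = 1339/500 ≈ 2.6780.
L − H = 2.6780 − 2.6374 = 0.041 bits.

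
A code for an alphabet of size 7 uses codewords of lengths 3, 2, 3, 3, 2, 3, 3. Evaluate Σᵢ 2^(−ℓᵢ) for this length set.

1.125

With common denominator 2^3 = 8: Σ 2^(−ℓᵢ) = 1/8 + 2/8 + 1/8 + 1/8 + 2/8 + 1/8 + 1/8 = 9/8 = 1.125.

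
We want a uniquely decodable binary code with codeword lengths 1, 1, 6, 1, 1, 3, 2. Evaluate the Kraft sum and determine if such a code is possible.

With common denominator 2^6 = 64: Σ 2^(−ℓᵢ) = 32/64 + 32/64 + 1/64 + 32/64 + 32/64 + 8/64 + 16/64 = 153/64 = 2.390625.
Kraft's inequality requires Σ ≤ 1; here Σ = 2.390625 > 1, so no such prefix code exists.

2.390625; no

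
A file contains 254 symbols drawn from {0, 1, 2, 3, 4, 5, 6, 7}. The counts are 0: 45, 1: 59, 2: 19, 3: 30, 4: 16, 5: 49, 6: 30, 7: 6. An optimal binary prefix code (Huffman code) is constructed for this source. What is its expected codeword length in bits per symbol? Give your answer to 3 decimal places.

2.823 bits/symbol

Probabilities are the counts divided by 254.
Repeatedly combine the two least-probable nodes; the expected code length is the sum of the merged weights.
merge 3/127 + 8/127 → 11/127
merge 19/254 + 11/127 → 41/254
merge 15/127 + 15/127 → 30/127
merge 41/254 + 45/254 → 43/127
merge 49/254 + 59/254 → 54/127
merge 30/127 + 43/127 → 73/127
merge 54/127 + 73/127 → 1
L = 11/127 + 41/254 + 30/127 + 43/127 + 54/127 + 73/127 + 1 = 717/254 ≈ 2.823 bits/symbol.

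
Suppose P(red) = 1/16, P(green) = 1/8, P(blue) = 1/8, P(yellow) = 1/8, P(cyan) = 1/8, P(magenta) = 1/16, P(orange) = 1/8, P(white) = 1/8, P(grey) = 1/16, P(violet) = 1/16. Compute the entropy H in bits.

Each probability is a power of 1/2, so log₂(1/p) is an integer.
H = Σ p·log₂(1/p) = 1/16·4 + 1/8·3 + 1/8·3 + 1/8·3 + 1/8·3 + 1/16·4 + 1/8·3 + 1/8·3 + 1/16·4 + 1/16·4 = 3.25 bits.

3.25 bits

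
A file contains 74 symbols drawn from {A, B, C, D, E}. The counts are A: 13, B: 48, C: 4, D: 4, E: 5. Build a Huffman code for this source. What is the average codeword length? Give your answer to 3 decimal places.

1.635 bits/symbol

Probabilities are the counts divided by 74.
Repeatedly combine the two least-probable nodes; the expected code length is the sum of the merged weights.
merge 2/37 + 2/37 → 4/37
merge 5/74 + 4/37 → 13/74
merge 13/74 + 13/74 → 13/37
merge 13/37 + 24/37 → 1
L = 4/37 + 13/74 + 13/37 + 1 = 121/74 ≈ 1.635 bits/symbol.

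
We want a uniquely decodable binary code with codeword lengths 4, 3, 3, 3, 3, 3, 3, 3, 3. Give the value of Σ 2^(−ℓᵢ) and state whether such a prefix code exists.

With common denominator 2^4 = 16: Σ 2^(−ℓᵢ) = 1/16 + 2/16 + 2/16 + 2/16 + 2/16 + 2/16 + 2/16 + 2/16 + 2/16 = 17/16 = 1.0625.
Kraft's inequality requires Σ ≤ 1; here Σ = 1.0625 > 1, so no such prefix code exists.

1.0625; no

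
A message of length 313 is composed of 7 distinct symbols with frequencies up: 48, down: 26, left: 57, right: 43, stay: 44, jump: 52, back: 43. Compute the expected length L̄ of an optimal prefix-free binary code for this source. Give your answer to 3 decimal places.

Probabilities are the counts divided by 313.
Repeatedly combine the two least-probable nodes; the expected code length is the sum of the merged weights.
merge 26/313 + 43/313 → 69/313
merge 43/313 + 44/313 → 87/313
merge 48/313 + 52/313 → 100/313
merge 57/313 + 69/313 → 126/313
merge 87/313 + 100/313 → 187/313
merge 126/313 + 187/313 → 1
L = 69/313 + 87/313 + 100/313 + 126/313 + 187/313 + 1 = 882/313 ≈ 2.818 bits/symbol.

2.818 bits/symbol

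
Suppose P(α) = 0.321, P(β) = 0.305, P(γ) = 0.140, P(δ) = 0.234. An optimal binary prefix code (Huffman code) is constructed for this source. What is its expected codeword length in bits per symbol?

Repeatedly combine the two least-probable nodes; the expected code length is the sum of the merged weights.
merge 7/50 + 117/500 → 187/500
merge 61/200 + 321/1000 → 313/500
merge 187/500 + 313/500 → 1
L = 187/500 + 313/500 + 1 = 2 bits/symbol.

2 bits/symbol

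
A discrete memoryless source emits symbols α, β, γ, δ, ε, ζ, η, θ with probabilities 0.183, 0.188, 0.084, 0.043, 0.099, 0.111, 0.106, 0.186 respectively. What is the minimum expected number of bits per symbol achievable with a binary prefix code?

Repeatedly combine the two least-probable nodes; the expected code length is the sum of the merged weights.
merge 43/1000 + 21/250 → 127/1000
merge 99/1000 + 53/500 → 41/200
merge 111/1000 + 127/1000 → 119/500
merge 183/1000 + 93/500 → 369/1000
merge 47/250 + 41/200 → 393/1000
merge 119/500 + 369/1000 → 607/1000
merge 393/1000 + 607/1000 → 1
L = 127/1000 + 41/200 + 119/500 + 369/1000 + 393/1000 + 607/1000 + 1 = 2939/1000 = 2.939 bits/symbol.

2.939 bits/symbol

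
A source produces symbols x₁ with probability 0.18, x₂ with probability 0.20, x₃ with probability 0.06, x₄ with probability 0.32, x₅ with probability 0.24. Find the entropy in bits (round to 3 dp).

H = −Σ pᵢ log₂ pᵢ.
−0.18·log₂(0.18) = 0.4453
−0.20·log₂(0.20) = 0.4644
−0.06·log₂(0.06) = 0.2435
−0.32·log₂(0.32) = 0.5260
−0.24·log₂(0.24) = 0.4941
Sum ≈ 2.1734 → 2.173 bits.

2.173 bits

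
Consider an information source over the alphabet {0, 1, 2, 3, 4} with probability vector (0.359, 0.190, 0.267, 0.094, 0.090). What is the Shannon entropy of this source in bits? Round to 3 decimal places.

H = −Σ pᵢ log₂ pᵢ.
−0.359·log₂(0.359) = 0.5306
−0.190·log₂(0.190) = 0.4552
−0.267·log₂(0.267) = 0.5087
−0.094·log₂(0.094) = 0.3207
−0.090·log₂(0.090) = 0.3127
Sum ≈ 2.1278 → 2.128 bits.

2.128 bits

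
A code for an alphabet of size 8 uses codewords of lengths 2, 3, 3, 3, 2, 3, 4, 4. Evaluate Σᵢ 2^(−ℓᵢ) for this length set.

1.125

With common denominator 2^4 = 16: Σ 2^(−ℓᵢ) = 4/16 + 2/16 + 2/16 + 2/16 + 4/16 + 2/16 + 1/16 + 1/16 = 18/16 = 1.125.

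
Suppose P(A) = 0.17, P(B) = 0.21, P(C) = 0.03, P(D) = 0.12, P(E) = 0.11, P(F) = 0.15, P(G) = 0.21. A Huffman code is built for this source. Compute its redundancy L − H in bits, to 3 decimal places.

Entropy H = −Σ p log₂ p ≈ 2.6599 bits.
Huffman merges: 3/100+11/100→7/50; 3/25+7/50→13/50; 3/20+17/100→8/25; 21/100+21/100→21/50; 13/50+8/25→29/50; 21/50+29/50→1. L = 68/25 ≈ 2.7200.
L − H = 2.7200 − 2.6599 = 0.060 bits.

0.060 bits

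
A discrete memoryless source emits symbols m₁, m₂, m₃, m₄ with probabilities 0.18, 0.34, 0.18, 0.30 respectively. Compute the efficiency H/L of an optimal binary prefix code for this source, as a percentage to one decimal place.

Entropy H = −Σ p log₂ p ≈ 1.9409 bits.
Huffman merges: 9/50+9/50→9/25; 3/10+17/50→16/25; 9/25+16/25→1. L = 2 ≈ 2.0000.
Efficiency = H/L = 1.9409/2.0000 = 97.0%.

97.0%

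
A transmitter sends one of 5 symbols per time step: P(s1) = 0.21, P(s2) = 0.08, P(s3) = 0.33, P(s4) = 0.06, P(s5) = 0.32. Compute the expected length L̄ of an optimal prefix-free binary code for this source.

2.14 bits/symbol

Repeatedly combine the two least-probable nodes; the expected code length is the sum of the merged weights.
merge 3/50 + 2/25 → 7/50
merge 7/50 + 21/100 → 7/20
merge 8/25 + 33/100 → 13/20
merge 7/20 + 13/20 → 1
L = 7/50 + 7/20 + 13/20 + 1 = 107/50 = 2.14 bits/symbol.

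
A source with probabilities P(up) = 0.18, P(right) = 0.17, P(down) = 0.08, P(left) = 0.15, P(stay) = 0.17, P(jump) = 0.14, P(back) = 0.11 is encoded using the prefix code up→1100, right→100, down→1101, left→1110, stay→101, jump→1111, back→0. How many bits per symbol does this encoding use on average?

L̄ = Σ pᵢ·ℓᵢ = 0.18·4 + 0.17·3 + 0.08·4 + 0.15·4 + 0.17·3 + 0.14·4 + 0.11·1 = 3.33 bits/symbol.

3.33 bits/symbol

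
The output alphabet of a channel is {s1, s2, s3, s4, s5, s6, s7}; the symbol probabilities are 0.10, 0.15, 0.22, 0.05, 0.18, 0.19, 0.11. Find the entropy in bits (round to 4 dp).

H = −Σ pᵢ log₂ pᵢ.
−0.10·log₂(0.10) = 0.3322
−0.15·log₂(0.15) = 0.4105
−0.22·log₂(0.22) = 0.4806
−0.05·log₂(0.05) = 0.2161
−0.18·log₂(0.18) = 0.4453
−0.19·log₂(0.19) = 0.4552
−0.11·log₂(0.11) = 0.3503
Sum ≈ 2.6902 → 2.6902 bits.

2.6902 bits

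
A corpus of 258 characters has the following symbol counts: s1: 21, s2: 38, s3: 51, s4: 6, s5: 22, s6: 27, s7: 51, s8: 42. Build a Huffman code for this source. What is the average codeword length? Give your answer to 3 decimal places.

Probabilities are the counts divided by 258.
Repeatedly combine the two least-probable nodes; the expected code length is the sum of the merged weights.
merge 1/43 + 7/86 → 9/86
merge 11/129 + 9/86 → 49/258
merge 9/86 + 19/129 → 65/258
merge 7/43 + 49/258 → 91/258
merge 17/86 + 17/86 → 17/43
merge 65/258 + 91/258 → 26/43
merge 17/43 + 26/43 → 1
L = 9/86 + 49/258 + 65/258 + 91/258 + 17/43 + 26/43 + 1 = 374/129 ≈ 2.899 bits/symbol.

2.899 bits/symbol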